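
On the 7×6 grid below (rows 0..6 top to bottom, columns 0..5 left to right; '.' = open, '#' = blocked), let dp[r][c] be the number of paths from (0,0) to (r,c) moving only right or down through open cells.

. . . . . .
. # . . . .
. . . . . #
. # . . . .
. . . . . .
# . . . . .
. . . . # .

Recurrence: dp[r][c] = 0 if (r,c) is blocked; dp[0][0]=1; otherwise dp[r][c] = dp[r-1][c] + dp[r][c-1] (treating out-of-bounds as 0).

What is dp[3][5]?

r\c   0   1   2   3   4   5
  0   1   1   1   1   1   1
  1   1   0   1   2   3   4
  2   1   1   2   4   7   0
  3   1   0   2   6  13  13
  4   1   1   3   9  22  35
  5   0   1   4  13  35  70
  6   0   1   5  18   0  70

13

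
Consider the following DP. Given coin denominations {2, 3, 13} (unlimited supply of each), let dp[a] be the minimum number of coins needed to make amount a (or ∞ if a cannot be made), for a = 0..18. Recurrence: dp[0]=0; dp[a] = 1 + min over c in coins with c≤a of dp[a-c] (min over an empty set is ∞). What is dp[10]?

4

 a  0  1  2  3  4  5  6  7  8  9 10 11 12 13 14 15 16 17 18
dp  0  -  1  1  2  2  2  3  3  3  4  4  4  1  5  2  2  3  3
(- denotes ∞ / unreachable)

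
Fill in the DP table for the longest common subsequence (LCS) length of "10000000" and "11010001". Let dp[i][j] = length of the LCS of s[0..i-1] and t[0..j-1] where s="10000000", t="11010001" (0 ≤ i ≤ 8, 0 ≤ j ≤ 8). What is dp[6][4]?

2

   ''  1  1  0  1  0  0  0  1
''  0  0  0  0  0  0  0  0  0
 1  0  1  1  1  1  1  1  1  1
 0  0  1  1  2  2  2  2  2  2
 0  0  1  1  2  2  3  3  3  3
 0  0  1  1  2  2  3  4  4  4
 0  0  1  1  2  2  3  4  5  5
 0  0  1  1  2  2  3  4  5  5
 0  0  1  1  2  2  3  4  5  5
 0  0  1  1  2  2  3  4  5  5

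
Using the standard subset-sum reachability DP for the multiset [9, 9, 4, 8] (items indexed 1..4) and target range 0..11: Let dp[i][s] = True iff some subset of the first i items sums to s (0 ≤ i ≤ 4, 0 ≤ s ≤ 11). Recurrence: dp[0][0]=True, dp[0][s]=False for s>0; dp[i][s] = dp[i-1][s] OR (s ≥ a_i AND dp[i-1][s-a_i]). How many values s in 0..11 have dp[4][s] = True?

i\s   0   1   2   3   4   5   6   7   8   9  10  11
  0   T   F   F   F   F   F   F   F   F   F   F   F
  1   T   F   F   F   F   F   F   F   F   T   F   F
  2   T   F   F   F   F   F   F   F   F   T   F   F
  3   T   F   F   F   T   F   F   F   F   T   F   F
  4   T   F   F   F   T   F   F   F   T   T   F   F

4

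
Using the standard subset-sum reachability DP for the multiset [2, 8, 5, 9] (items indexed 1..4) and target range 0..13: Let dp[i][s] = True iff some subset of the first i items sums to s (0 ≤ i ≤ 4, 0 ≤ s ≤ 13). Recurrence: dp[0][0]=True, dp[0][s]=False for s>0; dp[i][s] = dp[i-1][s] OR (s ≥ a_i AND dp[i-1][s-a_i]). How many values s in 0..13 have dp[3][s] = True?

i\s   0   1   2   3   4   5   6   7   8   9  10  11  12  13
  0   T   F   F   F   F   F   F   F   F   F   F   F   F   F
  1   T   F   T   F   F   F   F   F   F   F   F   F   F   F
  2   T   F   T   F   F   F   F   F   T   F   T   F   F   F
  3   T   F   T   F   F   T   F   T   T   F   T   F   F   T
  4   T   F   T   F   F   T   F   T   T   T   T   T   F   T

7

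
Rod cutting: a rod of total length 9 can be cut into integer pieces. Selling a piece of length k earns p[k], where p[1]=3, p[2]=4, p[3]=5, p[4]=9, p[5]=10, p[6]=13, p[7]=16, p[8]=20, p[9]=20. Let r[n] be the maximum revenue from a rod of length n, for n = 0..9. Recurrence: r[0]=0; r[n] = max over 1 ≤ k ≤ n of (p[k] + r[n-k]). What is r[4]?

   n    0    1    2    3    4    5    6    7    8    9
r[n]    0    3    6    9   12   15   18   21   24   27

12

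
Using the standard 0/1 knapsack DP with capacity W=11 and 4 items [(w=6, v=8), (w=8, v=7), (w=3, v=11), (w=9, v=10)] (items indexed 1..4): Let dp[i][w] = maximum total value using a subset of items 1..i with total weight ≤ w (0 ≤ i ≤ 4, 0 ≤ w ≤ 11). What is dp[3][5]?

i\w   0   1   2   3   4   5   6   7   8   9  10  11
  0   0   0   0   0   0   0   0   0   0   0   0   0
  1   0   0   0   0   0   0   8   8   8   8   8   8
  2   0   0   0   0   0   0   8   8   8   8   8   8
  3   0   0   0  11  11  11  11  11  11  19  19  19
  4   0   0   0  11  11  11  11  11  11  19  19  19

11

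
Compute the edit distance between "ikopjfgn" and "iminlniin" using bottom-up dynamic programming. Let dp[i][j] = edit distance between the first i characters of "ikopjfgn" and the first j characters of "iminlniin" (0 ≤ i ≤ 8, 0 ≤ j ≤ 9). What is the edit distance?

   ''  i  m  i  n  l  n  i  i  n
''  0  1  2  3  4  5  6  7  8  9
 i  1  0  1  2  3  4  5  6  7  8
 k  2  1  1  2  3  4  5  6  7  8
 o  3  2  2  2  3  4  5  6  7  8
 p  4  3  3  3  3  4  5  6  7  8
 j  5  4  4  4  4  4  5  6  7  8
 f  6  5  5  5  5  5  5  6  7  8
 g  7  6  6  6  6  6  6  6  7  8
 n  8  7  7  7  6  7  6  7  7  7

7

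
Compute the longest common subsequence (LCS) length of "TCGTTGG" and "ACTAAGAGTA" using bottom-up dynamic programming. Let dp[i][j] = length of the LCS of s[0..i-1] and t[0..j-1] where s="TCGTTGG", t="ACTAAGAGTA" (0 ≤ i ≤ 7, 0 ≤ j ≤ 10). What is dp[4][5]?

   ''  A  C  T  A  A  G  A  G  T  A
''  0  0  0  0  0  0  0  0  0  0  0
 T  0  0  0  1  1  1  1  1  1  1  1
 C  0  0  1  1  1  1  1  1  1  1  1
 G  0  0  1  1  1  1  2  2  2  2  2
 T  0  0  1  2  2  2  2  2  2  3  3
 T  0  0  1  2  2  2  2  2  2  3  3
 G  0  0  1  2  2  2  3  3  3  3  3
 G  0  0  1  2  2  2  3  3  4  4  4

2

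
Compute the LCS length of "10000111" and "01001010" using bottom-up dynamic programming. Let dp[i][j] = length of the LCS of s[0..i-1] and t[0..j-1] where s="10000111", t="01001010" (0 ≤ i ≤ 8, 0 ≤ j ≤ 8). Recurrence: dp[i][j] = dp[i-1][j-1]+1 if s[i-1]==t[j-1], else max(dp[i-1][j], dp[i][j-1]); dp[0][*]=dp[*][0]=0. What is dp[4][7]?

   ''  0  1  0  0  1  0  1  0
''  0  0  0  0  0  0  0  0  0
 1  0  0  1  1  1  1  1  1  1
 0  0  1  1  2  2  2  2  2  2
 0  0  1  1  2  3  3  3  3  3
 0  0  1  1  2  3  3  4  4  4
 0  0  1  1  2  3  3  4  4  5
 1  0  1  2  2  3  4  4  5  5
 1  0  1  2  2  3  4  4  5  5
 1  0  1  2  2  3  4  4  5  5

4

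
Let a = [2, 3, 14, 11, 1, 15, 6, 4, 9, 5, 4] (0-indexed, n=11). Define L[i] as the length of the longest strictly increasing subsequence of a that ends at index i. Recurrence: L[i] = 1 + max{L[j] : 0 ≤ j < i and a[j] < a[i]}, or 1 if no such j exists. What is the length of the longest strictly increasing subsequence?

   i    0    1    2    3    4    5    6    7    8    9   10
a[i]    2    3   14   11    1   15    6    4    9    5    4
L[i]    1    2    3    3    1    4    3    3    4    4    3

4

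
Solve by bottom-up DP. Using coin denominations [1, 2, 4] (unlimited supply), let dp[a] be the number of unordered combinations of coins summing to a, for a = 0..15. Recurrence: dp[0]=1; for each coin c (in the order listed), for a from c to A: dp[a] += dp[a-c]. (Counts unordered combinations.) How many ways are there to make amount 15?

20

after  coin     0     1     2     3     4     5     6     7     8     9    10    11    12    13    14    15
          1     1     1     1     1     1     1     1     1     1     1     1     1     1     1     1     1
          2     1     1     2     2     3     3     4     4     5     5     6     6     7     7     8     8
          4     1     1     2     2     4     4     6     6     9     9    12    12    16    16    20    20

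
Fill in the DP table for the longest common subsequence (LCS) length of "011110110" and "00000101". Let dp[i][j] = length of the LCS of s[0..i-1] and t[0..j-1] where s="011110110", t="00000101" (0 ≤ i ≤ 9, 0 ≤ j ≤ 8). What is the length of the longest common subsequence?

4

   ''  0  0  0  0  0  1  0  1
''  0  0  0  0  0  0  0  0  0
 0  0  1  1  1  1  1  1  1  1
 1  0  1  1  1  1  1  2  2  2
 1  0  1  1  1  1  1  2  2  3
 1  0  1  1  1  1  1  2  2  3
 1  0  1  1  1  1  1  2  2  3
 0  0  1  2  2  2  2  2  3  3
 1  0  1  2  2  2  2  3  3  4
 1  0  1  2  2  2  2  3  3  4
 0  0  1  2  3  3  3  3  4  4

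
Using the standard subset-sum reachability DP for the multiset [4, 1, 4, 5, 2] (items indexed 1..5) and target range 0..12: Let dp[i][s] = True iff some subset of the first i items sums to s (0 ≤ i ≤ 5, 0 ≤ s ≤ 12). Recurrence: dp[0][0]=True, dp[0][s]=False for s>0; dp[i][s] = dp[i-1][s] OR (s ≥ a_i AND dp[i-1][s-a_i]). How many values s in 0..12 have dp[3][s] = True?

i\s   0   1   2   3   4   5   6   7   8   9  10  11  12
  0   T   F   F   F   F   F   F   F   F   F   F   F   F
  1   T   F   F   F   T   F   F   F   F   F   F   F   F
  2   T   T   F   F   T   T   F   F   F   F   F   F   F
  3   T   T   F   F   T   T   F   F   T   T   F   F   F
  4   T   T   F   F   T   T   T   F   T   T   T   F   F
  5   T   T   T   T   T   T   T   T   T   T   T   T   T

6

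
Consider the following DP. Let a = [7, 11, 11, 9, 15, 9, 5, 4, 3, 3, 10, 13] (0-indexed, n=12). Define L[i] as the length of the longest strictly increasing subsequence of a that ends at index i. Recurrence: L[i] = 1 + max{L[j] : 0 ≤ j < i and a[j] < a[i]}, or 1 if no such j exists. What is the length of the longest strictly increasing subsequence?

4

   i    0    1    2    3    4    5    6    7    8    9   10   11
a[i]    7   11   11    9   15    9    5    4    3    3   10   13
L[i]    1    2    2    2    3    2    1    1    1    1    3    4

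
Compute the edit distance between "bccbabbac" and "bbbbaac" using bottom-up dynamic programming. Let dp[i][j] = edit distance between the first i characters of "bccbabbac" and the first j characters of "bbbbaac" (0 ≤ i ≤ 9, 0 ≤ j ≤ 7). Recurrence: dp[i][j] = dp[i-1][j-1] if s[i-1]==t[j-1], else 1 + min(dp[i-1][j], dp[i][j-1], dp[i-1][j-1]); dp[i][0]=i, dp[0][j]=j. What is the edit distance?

4

   ''  b  b  b  b  a  a  c
''  0  1  2  3  4  5  6  7
 b  1  0  1  2  3  4  5  6
 c  2  1  1  2  3  4  5  5
 c  3  2  2  2  3  4  5  5
 b  4  3  2  2  2  3  4  5
 a  5  4  3  3  3  2  3  4
 b  6  5  4  3  3  3  3  4
 b  7  6  5  4  3  4  4  4
 a  8  7  6  5  4  3  4  5
 c  9  8  7  6  5  4  4  4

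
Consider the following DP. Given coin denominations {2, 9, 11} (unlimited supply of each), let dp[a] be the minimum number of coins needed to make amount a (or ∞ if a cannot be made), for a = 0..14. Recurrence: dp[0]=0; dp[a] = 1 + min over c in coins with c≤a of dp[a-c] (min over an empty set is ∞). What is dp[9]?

1

 a  0  1  2  3  4  5  6  7  8  9 10 11 12 13 14
dp  0  -  1  -  2  -  3  -  4  1  5  1  6  2  7
(- denotes ∞ / unreachable)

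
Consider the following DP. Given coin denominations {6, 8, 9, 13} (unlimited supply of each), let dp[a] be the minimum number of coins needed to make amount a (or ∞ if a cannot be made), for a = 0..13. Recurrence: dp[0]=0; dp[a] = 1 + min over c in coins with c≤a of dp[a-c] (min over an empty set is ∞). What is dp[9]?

1

 a  0  1  2  3  4  5  6  7  8  9 10 11 12 13
dp  0  -  -  -  -  -  1  -  1  1  -  -  2  1
(- denotes ∞ / unreachable)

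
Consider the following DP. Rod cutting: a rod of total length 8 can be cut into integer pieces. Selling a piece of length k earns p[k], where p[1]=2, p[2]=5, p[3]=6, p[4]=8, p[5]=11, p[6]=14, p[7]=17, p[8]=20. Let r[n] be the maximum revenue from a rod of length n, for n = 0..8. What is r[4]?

10

   n    0    1    2    3    4    5    6    7    8
r[n]    0    2    5    7   10   12   15   17   20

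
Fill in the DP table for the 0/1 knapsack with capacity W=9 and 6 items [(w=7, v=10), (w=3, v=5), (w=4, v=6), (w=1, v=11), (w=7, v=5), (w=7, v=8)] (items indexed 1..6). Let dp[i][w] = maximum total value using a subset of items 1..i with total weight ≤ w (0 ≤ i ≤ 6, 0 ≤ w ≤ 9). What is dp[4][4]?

16

i\w   0   1   2   3   4   5   6   7   8   9
  0   0   0   0   0   0   0   0   0   0   0
  1   0   0   0   0   0   0   0  10  10  10
  2   0   0   0   5   5   5   5  10  10  10
  3   0   0   0   5   6   6   6  11  11  11
  4   0  11  11  11  16  17  17  17  22  22
  5   0  11  11  11  16  17  17  17  22  22
  6   0  11  11  11  16  17  17  17  22  22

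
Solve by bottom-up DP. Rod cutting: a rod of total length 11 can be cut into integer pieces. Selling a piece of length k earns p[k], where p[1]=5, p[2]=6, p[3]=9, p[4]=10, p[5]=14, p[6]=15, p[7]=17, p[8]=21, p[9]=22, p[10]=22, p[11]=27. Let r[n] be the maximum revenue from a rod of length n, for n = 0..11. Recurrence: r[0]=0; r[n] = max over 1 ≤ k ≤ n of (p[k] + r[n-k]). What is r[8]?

   n    0    1    2    3    4    5    6    7    8    9   10   11
r[n]    0    5   10   15   20   25   30   35   40   45   50   55

40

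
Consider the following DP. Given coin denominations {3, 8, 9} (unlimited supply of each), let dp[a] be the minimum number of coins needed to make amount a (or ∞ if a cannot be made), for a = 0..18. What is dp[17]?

2

 a  0  1  2  3  4  5  6  7  8  9 10 11 12 13 14 15 16 17 18
dp  0  -  -  1  -  -  2  -  1  1  -  2  2  -  3  3  2  2  2
(- denotes ∞ / unreachable)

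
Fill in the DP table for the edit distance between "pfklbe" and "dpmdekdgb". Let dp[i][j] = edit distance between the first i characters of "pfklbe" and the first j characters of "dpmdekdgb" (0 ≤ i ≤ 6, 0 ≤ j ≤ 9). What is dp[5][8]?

6

   ''  d  p  m  d  e  k  d  g  b
''  0  1  2  3  4  5  6  7  8  9
 p  1  1  1  2  3  4  5  6  7  8
 f  2  2  2  2  3  4  5  6  7  8
 k  3  3  3  3  3  4  4  5  6  7
 l  4  4  4  4  4  4  5  5  6  7
 b  5  5  5  5  5  5  5  6  6  6
 e  6  6  6  6  6  5  6  6  7  7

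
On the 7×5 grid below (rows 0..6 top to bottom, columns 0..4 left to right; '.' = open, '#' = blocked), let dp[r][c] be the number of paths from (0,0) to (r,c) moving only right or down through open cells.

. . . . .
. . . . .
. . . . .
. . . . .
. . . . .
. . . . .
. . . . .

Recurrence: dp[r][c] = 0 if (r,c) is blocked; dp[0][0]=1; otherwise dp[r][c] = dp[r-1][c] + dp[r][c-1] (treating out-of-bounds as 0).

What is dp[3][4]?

35

r\c   0   1   2   3   4
  0   1   1   1   1   1
  1   1   2   3   4   5
  2   1   3   6  10  15
  3   1   4  10  20  35
  4   1   5  15  35  70
  5   1   6  21  56 126
  6   1   7  28  84 210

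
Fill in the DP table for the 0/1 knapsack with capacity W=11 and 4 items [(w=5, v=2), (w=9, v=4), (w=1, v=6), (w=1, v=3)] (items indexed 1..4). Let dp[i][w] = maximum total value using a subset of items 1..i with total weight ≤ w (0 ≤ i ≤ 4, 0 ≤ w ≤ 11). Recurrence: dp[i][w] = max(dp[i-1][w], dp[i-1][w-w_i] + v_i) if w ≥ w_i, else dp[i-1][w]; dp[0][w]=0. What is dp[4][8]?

11

i\w   0   1   2   3   4   5   6   7   8   9  10  11
  0   0   0   0   0   0   0   0   0   0   0   0   0
  1   0   0   0   0   0   2   2   2   2   2   2   2
  2   0   0   0   0   0   2   2   2   2   4   4   4
  3   0   6   6   6   6   6   8   8   8   8  10  10
  4   0   6   9   9   9   9   9  11  11  11  11  13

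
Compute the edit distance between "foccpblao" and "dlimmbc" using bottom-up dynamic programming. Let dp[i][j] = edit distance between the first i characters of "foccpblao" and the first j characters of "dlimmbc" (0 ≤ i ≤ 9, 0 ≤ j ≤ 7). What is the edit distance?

8

   ''  d  l  i  m  m  b  c
''  0  1  2  3  4  5  6  7
 f  1  1  2  3  4  5  6  7
 o  2  2  2  3  4  5  6  7
 c  3  3  3  3  4  5  6  6
 c  4  4  4  4  4  5  6  6
 p  5  5  5  5  5  5  6  7
 b  6  6  6  6  6  6  5  6
 l  7  7  6  7  7  7  6  6
 a  8  8  7  7  8  8  7  7
 o  9  9  8  8  8  9  8  8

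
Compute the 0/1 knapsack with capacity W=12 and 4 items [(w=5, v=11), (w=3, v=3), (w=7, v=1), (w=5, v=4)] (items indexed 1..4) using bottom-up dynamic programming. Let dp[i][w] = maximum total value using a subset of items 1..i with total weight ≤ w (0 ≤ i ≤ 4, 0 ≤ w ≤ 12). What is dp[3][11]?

i\w   0   1   2   3   4   5   6   7   8   9  10  11  12
  0   0   0   0   0   0   0   0   0   0   0   0   0   0
  1   0   0   0   0   0  11  11  11  11  11  11  11  11
  2   0   0   0   3   3  11  11  11  14  14  14  14  14
  3   0   0   0   3   3  11  11  11  14  14  14  14  14
  4   0   0   0   3   3  11  11  11  14  14  15  15  15

14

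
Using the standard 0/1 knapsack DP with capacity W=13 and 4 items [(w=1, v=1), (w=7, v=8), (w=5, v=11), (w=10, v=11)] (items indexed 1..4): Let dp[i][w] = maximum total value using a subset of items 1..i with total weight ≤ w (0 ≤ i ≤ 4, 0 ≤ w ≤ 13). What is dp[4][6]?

i\w   0   1   2   3   4   5   6   7   8   9  10  11  12  13
  0   0   0   0   0   0   0   0   0   0   0   0   0   0   0
  1   0   1   1   1   1   1   1   1   1   1   1   1   1   1
  2   0   1   1   1   1   1   1   8   9   9   9   9   9   9
  3   0   1   1   1   1  11  12  12  12  12  12  12  19  20
  4   0   1   1   1   1  11  12  12  12  12  12  12  19  20

12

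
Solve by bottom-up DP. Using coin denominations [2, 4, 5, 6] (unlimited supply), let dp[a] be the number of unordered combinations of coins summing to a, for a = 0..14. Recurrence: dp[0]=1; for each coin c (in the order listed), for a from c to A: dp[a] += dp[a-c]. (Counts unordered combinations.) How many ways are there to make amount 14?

10

after  coin     0     1     2     3     4     5     6     7     8     9    10    11    12    13    14
          2     1     0     1     0     1     0     1     0     1     0     1     0     1     0     1
          4     1     0     1     0     2     0     2     0     3     0     3     0     4     0     4
          5     1     0     1     0     2     1     2     1     3     2     4     2     5     3     6
          6     1     0     1     0     2     1     3     1     4     2     6     3     8     4    10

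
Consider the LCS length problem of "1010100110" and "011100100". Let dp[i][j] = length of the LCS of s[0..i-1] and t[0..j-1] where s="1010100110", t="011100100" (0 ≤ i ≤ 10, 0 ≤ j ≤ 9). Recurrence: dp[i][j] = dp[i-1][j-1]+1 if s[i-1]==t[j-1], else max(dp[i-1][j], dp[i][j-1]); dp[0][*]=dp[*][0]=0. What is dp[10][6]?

5

   ''  0  1  1  1  0  0  1  0  0
''  0  0  0  0  0  0  0  0  0  0
 1  0  0  1  1  1  1  1  1  1  1
 0  0  1  1  1  1  2  2  2  2  2
 1  0  1  2  2  2  2  2  3  3  3
 0  0  1  2  2  2  3  3  3  4  4
 1  0  1  2  3  3  3  3  4  4  4
 0  0  1  2  3  3  4  4  4  5  5
 0  0  1  2  3  3  4  5  5  5  6
 1  0  1  2  3  4  4  5  6  6  6
 1  0  1  2  3  4  4  5  6  6  6
 0  0  1  2  3  4  5  5  6  7  7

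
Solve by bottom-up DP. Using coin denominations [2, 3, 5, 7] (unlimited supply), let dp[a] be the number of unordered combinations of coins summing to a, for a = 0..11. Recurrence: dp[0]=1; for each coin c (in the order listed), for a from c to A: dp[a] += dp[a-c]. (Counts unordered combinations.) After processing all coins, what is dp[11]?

5

after  coin     0     1     2     3     4     5     6     7     8     9    10    11
          2     1     0     1     0     1     0     1     0     1     0     1     0
          3     1     0     1     1     1     1     2     1     2     2     2     2
          5     1     0     1     1     1     2     2     2     3     3     4     4
          7     1     0     1     1     1     2     2     3     3     4     5     5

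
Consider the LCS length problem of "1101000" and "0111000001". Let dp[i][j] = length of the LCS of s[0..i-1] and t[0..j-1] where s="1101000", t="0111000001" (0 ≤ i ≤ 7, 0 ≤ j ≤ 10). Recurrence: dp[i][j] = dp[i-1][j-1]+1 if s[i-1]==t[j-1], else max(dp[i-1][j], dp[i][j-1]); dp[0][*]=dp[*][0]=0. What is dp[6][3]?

2

   ''  0  1  1  1  0  0  0  0  0  1
''  0  0  0  0  0  0  0  0  0  0  0
 1  0  0  1  1  1  1  1  1  1  1  1
 1  0  0  1  2  2  2  2  2  2  2  2
 0  0  1  1  2  2  3  3  3  3  3  3
 1  0  1  2  2  3  3  3  3  3  3  4
 0  0  1  2  2  3  4  4  4  4  4  4
 0  0  1  2  2  3  4  5  5  5  5  5
 0  0  1  2  2  3  4  5  6  6  6  6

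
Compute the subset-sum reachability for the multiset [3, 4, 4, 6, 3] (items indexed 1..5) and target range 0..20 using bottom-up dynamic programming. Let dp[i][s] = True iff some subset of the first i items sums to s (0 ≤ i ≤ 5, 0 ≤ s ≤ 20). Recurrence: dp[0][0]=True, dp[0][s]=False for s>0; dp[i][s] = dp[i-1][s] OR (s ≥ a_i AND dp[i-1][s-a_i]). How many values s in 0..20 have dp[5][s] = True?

15

i\s   0   1   2   3   4   5   6   7   8   9  10  11  12  13  14  15  16  17  18  19  20
  0   T   F   F   F   F   F   F   F   F   F   F   F   F   F   F   F   F   F   F   F   F
  1   T   F   F   T   F   F   F   F   F   F   F   F   F   F   F   F   F   F   F   F   F
  2   T   F   F   T   T   F   F   T   F   F   F   F   F   F   F   F   F   F   F   F   F
  3   T   F   F   T   T   F   F   T   T   F   F   T   F   F   F   F   F   F   F   F   F
  4   T   F   F   T   T   F   T   T   T   T   T   T   F   T   T   F   F   T   F   F   F
  5   T   F   F   T   T   F   T   T   T   T   T   T   T   T   T   F   T   T   F   F   T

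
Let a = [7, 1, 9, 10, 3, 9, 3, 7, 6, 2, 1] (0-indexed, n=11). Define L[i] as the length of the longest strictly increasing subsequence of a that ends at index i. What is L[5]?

   i    0    1    2    3    4    5    6    7    8    9   10
a[i]    7    1    9   10    3    9    3    7    6    2    1
L[i]    1    1    2    3    2    3    2    3    3    2    1

3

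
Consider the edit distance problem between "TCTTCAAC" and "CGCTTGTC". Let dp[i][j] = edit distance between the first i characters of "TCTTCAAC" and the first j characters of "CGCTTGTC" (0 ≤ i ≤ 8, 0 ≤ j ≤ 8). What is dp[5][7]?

4

   ''  C  G  C  T  T  G  T  C
''  0  1  2  3  4  5  6  7  8
 T  1  1  2  3  3  4  5  6  7
 C  2  1  2  2  3  4  5  6  6
 T  3  2  2  3  2  3  4  5  6
 T  4  3  3  3  3  2  3  4  5
 C  5  4  4  3  4  3  3  4  4
 A  6  5  5  4  4  4  4  4  5
 A  7  6  6  5  5  5  5  5  5
 C  8  7  7  6  6  6  6  6  5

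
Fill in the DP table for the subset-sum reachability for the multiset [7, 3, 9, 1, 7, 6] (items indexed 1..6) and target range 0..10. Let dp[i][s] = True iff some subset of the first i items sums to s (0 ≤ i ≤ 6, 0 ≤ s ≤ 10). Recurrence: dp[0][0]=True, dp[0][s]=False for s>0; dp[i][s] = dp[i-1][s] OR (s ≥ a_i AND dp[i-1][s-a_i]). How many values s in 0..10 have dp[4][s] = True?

8

i\s   0   1   2   3   4   5   6   7   8   9  10
  0   T   F   F   F   F   F   F   F   F   F   F
  1   T   F   F   F   F   F   F   T   F   F   F
  2   T   F   F   T   F   F   F   T   F   F   T
  3   T   F   F   T   F   F   F   T   F   T   T
  4   T   T   F   T   T   F   F   T   T   T   T
  5   T   T   F   T   T   F   F   T   T   T   T
  6   T   T   F   T   T   F   T   T   T   T   T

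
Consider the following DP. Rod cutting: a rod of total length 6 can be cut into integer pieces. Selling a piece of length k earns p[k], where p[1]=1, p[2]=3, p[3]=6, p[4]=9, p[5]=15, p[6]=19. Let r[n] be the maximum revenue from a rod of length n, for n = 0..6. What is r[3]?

   n    0    1    2    3    4    5    6
r[n]    0    1    3    6    9   15   19

6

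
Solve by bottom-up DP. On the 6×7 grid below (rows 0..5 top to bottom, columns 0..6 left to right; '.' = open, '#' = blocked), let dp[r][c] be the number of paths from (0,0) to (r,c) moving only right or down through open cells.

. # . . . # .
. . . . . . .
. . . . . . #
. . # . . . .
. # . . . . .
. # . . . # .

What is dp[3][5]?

r\c   0   1   2   3   4   5   6
  0   1   0   0   0   0   0   0
  1   1   1   1   1   1   1   1
  2   1   2   3   4   5   6   0
  3   1   3   0   4   9  15  15
  4   1   0   0   4  13  28  43
  5   1   0   0   4  17   0  43

15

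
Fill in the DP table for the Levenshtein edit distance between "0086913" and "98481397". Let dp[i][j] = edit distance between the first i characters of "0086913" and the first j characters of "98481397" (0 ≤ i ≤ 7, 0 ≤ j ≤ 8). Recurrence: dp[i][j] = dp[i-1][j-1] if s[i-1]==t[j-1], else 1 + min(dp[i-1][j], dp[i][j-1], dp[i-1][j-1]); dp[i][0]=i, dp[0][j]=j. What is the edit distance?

6

   ''  9  8  4  8  1  3  9  7
''  0  1  2  3  4  5  6  7  8
 0  1  1  2  3  4  5  6  7  8
 0  2  2  2  3  4  5  6  7  8
 8  3  3  2  3  3  4  5  6  7
 6  4  4  3  3  4  4  5  6  7
 9  5  4  4  4  4  5  5  5  6
 1  6  5  5  5  5  4  5  6  6
 3  7  6  6  6  6  5  4  5  6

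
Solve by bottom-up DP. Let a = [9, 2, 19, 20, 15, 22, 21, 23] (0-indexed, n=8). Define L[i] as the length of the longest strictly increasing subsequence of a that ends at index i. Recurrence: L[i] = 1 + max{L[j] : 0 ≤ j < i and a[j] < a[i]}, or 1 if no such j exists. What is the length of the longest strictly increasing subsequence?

5

   i    0    1    2    3    4    5    6    7
a[i]    9    2   19   20   15   22   21   23
L[i]    1    1    2    3    2    4    4    5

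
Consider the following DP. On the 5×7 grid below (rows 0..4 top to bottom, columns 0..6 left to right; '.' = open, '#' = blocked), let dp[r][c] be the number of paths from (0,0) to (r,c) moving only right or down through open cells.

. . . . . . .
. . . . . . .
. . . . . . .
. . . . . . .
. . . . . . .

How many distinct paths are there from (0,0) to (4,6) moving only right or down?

r\c   0   1   2   3   4   5   6
  0   1   1   1   1   1   1   1
  1   1   2   3   4   5   6   7
  2   1   3   6  10  15  21  28
  3   1   4  10  20  35  56  84
  4   1   5  15  35  70 126 210

210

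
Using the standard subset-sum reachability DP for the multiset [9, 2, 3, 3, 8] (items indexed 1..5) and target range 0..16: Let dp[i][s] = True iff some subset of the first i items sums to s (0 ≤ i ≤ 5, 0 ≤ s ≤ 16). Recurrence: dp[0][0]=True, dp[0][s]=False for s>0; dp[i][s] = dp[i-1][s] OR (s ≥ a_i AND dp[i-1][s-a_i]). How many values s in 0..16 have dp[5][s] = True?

i\s   0   1   2   3   4   5   6   7   8   9  10  11  12  13  14  15  16
  0   T   F   F   F   F   F   F   F   F   F   F   F   F   F   F   F   F
  1   T   F   F   F   F   F   F   F   F   T   F   F   F   F   F   F   F
  2   T   F   T   F   F   F   F   F   F   T   F   T   F   F   F   F   F
  3   T   F   T   T   F   T   F   F   F   T   F   T   T   F   T   F   F
  4   T   F   T   T   F   T   T   F   T   T   F   T   T   F   T   T   F
  5   T   F   T   T   F   T   T   F   T   T   T   T   T   T   T   T   T

14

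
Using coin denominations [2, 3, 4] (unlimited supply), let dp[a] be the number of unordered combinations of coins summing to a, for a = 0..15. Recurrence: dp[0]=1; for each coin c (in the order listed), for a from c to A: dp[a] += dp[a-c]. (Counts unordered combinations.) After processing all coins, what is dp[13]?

5

after  coin     0     1     2     3     4     5     6     7     8     9    10    11    12    13    14    15
          2     1     0     1     0     1     0     1     0     1     0     1     0     1     0     1     0
          3     1     0     1     1     1     1     2     1     2     2     2     2     3     2     3     3
          4     1     0     1     1     2     1     3     2     4     3     5     4     7     5     8     7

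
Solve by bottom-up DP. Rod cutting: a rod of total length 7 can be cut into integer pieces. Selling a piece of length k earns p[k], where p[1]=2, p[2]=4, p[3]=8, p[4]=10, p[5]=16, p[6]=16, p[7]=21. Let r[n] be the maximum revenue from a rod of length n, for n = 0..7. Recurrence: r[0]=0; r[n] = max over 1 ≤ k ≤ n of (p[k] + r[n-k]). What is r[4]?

10

   n    0    1    2    3    4    5    6    7
r[n]    0    2    4    8   10   16   18   21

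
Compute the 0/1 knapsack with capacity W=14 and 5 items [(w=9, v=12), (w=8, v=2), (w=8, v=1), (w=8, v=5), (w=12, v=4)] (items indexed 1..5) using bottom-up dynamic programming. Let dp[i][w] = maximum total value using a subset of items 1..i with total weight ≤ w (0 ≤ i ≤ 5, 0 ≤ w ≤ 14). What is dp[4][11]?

12

i\w   0   1   2   3   4   5   6   7   8   9  10  11  12  13  14
  0   0   0   0   0   0   0   0   0   0   0   0   0   0   0   0
  1   0   0   0   0   0   0   0   0   0  12  12  12  12  12  12
  2   0   0   0   0   0   0   0   0   2  12  12  12  12  12  12
  3   0   0   0   0   0   0   0   0   2  12  12  12  12  12  12
  4   0   0   0   0   0   0   0   0   5  12  12  12  12  12  12
  5   0   0   0   0   0   0   0   0   5  12  12  12  12  12  12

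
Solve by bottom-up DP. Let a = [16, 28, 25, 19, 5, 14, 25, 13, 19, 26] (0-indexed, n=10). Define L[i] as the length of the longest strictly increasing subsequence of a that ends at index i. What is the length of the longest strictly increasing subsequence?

4

   i    0    1    2    3    4    5    6    7    8    9
a[i]   16   28   25   19    5   14   25   13   19   26
L[i]    1    2    2    2    1    2    3    2    3    4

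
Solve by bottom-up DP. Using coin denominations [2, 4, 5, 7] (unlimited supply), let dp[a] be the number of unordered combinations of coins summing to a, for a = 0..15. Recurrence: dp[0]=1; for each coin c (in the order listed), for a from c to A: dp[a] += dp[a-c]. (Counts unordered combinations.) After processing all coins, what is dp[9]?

3

after  coin     0     1     2     3     4     5     6     7     8     9    10    11    12    13    14    15
          2     1     0     1     0     1     0     1     0     1     0     1     0     1     0     1     0
          4     1     0     1     0     2     0     2     0     3     0     3     0     4     0     4     0
          5     1     0     1     0     2     1     2     1     3     2     4     2     5     3     6     4
          7     1     0     1     0     2     1     2     2     3     3     4     4     6     5     8     7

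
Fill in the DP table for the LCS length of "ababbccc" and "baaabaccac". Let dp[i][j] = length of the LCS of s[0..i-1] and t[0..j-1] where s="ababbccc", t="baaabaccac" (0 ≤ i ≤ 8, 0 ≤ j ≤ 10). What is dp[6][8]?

   ''  b  a  a  a  b  a  c  c  a  c
''  0  0  0  0  0  0  0  0  0  0  0
 a  0  0  1  1  1  1  1  1  1  1  1
 b  0  1  1  1  1  2  2  2  2  2  2
 a  0  1  2  2  2  2  3  3  3  3  3
 b  0  1  2  2  2  3  3  3  3  3  3
 b  0  1  2  2  2  3  3  3  3  3  3
 c  0  1  2  2  2  3  3  4  4  4  4
 c  0  1  2  2  2  3  3  4  5  5  5
 c  0  1  2  2  2  3  3  4  5  5  6

4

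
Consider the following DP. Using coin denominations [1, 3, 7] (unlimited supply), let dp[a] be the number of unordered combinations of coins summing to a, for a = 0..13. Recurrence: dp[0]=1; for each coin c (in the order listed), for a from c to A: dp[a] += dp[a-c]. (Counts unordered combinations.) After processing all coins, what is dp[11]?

6

after  coin     0     1     2     3     4     5     6     7     8     9    10    11    12    13
          1     1     1     1     1     1     1     1     1     1     1     1     1     1     1
          3     1     1     1     2     2     2     3     3     3     4     4     4     5     5
          7     1     1     1     2     2     2     3     4     4     5     6     6     7     8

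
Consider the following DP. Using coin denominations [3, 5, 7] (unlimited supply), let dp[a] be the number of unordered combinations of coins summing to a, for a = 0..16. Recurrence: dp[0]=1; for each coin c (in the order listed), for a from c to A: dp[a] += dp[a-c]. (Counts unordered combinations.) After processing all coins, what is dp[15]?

3

after  coin     0     1     2     3     4     5     6     7     8     9    10    11    12    13    14    15    16
          3     1     0     0     1     0     0     1     0     0     1     0     0     1     0     0     1     0
          5     1     0     0     1     0     1     1     0     1     1     1     1     1     1     1     2     1
          7     1     0     0     1     0     1     1     1     1     1     2     1     2     2     2     3     2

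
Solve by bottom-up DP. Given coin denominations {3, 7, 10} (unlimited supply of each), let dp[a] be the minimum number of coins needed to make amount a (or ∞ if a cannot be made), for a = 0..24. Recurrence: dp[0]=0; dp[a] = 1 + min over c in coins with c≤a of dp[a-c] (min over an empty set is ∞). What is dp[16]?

3

 a  0  1  2  3  4  5  6  7  8  9 10 11 12 13 14 15 16 17 18 19 20 21 22 23 24
dp  0  -  -  1  -  -  2  1  -  3  1  -  4  2  2  5  3  2  6  4  2  3  5  3  3
(- denotes ∞ / unreachable)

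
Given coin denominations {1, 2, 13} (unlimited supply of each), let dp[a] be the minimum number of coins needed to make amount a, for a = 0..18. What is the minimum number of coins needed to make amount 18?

4

 a  0  1  2  3  4  5  6  7  8  9 10 11 12 13 14 15 16 17 18
dp  0  1  1  2  2  3  3  4  4  5  5  6  6  1  2  2  3  3  4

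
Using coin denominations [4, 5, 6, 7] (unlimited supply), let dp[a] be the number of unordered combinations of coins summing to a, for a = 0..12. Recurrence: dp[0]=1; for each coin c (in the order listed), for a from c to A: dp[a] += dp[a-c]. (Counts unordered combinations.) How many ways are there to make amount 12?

3

after  coin     0     1     2     3     4     5     6     7     8     9    10    11    12
          4     1     0     0     0     1     0     0     0     1     0     0     0     1
          5     1     0     0     0     1     1     0     0     1     1     1     0     1
          6     1     0     0     0     1     1     1     0     1     1     2     1     2
          7     1     0     0     0     1     1     1     1     1     1     2     2     3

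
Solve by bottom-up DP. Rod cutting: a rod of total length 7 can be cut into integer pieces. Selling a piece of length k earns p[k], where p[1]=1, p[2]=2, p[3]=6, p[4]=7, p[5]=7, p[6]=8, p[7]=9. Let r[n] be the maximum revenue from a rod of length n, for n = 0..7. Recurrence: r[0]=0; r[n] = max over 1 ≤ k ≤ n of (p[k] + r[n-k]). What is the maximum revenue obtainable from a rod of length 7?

13

   n    0    1    2    3    4    5    6    7
r[n]    0    1    2    6    7    8   12   13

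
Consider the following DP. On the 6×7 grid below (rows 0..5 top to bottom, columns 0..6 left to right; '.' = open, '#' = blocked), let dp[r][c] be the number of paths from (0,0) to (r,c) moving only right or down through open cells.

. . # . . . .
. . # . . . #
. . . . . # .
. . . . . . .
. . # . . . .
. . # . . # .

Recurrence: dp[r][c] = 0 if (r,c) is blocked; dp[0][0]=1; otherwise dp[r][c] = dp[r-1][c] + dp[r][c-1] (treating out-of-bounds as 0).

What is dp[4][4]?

23

r\c   0   1   2   3   4   5   6
  0   1   1   0   0   0   0   0
  1   1   2   0   0   0   0   0
  2   1   3   3   3   3   0   0
  3   1   4   7  10  13  13  13
  4   1   5   0  10  23  36  49
  5   1   6   0  10  33   0  49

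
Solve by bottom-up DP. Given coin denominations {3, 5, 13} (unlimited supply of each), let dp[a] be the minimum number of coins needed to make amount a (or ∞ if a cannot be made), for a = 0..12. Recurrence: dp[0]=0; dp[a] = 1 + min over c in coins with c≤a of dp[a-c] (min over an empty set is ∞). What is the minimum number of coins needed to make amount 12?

 a  0  1  2  3  4  5  6  7  8  9 10 11 12
dp  0  -  -  1  -  1  2  -  2  3  2  3  4
(- denotes ∞ / unreachable)

4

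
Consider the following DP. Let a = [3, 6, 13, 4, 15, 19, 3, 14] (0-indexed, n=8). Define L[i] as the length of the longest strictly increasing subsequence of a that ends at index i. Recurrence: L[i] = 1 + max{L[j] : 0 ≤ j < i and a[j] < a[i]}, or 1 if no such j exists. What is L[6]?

   i    0    1    2    3    4    5    6    7
a[i]    3    6   13    4   15   19    3   14
L[i]    1    2    3    2    4    5    1    4

1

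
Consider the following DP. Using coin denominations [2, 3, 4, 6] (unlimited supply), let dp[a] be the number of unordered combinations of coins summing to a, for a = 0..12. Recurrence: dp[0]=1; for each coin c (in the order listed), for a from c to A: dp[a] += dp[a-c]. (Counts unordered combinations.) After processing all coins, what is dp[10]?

7

after  coin     0     1     2     3     4     5     6     7     8     9    10    11    12
          2     1     0     1     0     1     0     1     0     1     0     1     0     1
          3     1     0     1     1     1     1     2     1     2     2     2     2     3
          4     1     0     1     1     2     1     3     2     4     3     5     4     7
          6     1     0     1     1     2     1     4     2     5     4     7     5    11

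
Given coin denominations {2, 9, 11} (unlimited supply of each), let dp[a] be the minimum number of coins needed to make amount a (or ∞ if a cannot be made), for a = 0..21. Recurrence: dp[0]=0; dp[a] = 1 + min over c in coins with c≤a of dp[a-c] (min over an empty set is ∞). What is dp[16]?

 a  0  1  2  3  4  5  6  7  8  9 10 11 12 13 14 15 16 17 18 19 20 21
dp  0  -  1  -  2  -  3  -  4  1  5  1  6  2  7  3  8  4  2  5  2  6
(- denotes ∞ / unreachable)

8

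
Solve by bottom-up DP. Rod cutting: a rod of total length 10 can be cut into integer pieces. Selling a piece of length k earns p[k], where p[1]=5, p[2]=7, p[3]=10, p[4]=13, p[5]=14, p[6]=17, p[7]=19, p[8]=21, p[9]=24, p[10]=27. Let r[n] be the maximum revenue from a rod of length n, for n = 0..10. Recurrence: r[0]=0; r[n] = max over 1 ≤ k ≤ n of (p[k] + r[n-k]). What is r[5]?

25

   n    0    1    2    3    4    5    6    7    8    9   10
r[n]    0    5   10   15   20   25   30   35   40   45   50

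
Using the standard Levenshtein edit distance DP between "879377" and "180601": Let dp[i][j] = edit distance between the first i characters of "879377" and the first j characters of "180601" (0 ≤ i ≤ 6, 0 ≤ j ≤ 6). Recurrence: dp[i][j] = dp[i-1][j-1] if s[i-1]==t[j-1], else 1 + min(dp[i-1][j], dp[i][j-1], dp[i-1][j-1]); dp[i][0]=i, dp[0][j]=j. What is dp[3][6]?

5

   ''  1  8  0  6  0  1
''  0  1  2  3  4  5  6
 8  1  1  1  2  3  4  5
 7  2  2  2  2  3  4  5
 9  3  3  3  3  3  4  5
 3  4  4  4  4  4  4  5
 7  5  5  5  5  5  5  5
 7  6  6  6  6  6  6  6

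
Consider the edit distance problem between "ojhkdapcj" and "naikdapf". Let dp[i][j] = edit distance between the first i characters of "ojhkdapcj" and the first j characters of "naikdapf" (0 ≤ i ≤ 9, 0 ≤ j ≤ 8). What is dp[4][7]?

   ''  n  a  i  k  d  a  p  f
''  0  1  2  3  4  5  6  7  8
 o  1  1  2  3  4  5  6  7  8
 j  2  2  2  3  4  5  6  7  8
 h  3  3  3  3  4  5  6  7  8
 k  4  4  4  4  3  4  5  6  7
 d  5  5  5  5  4  3  4  5  6
 a  6  6  5  6  5  4  3  4  5
 p  7  7  6  6  6  5  4  3  4
 c  8  8  7  7  7  6  5  4  4
 j  9  9  8  8  8  7  6  5  5

6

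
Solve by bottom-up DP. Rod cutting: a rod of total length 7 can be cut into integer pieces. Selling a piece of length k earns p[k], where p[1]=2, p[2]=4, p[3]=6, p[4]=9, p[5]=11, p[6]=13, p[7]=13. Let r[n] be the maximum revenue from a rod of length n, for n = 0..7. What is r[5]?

   n    0    1    2    3    4    5    6    7
r[n]    0    2    4    6    9   11   13   15

11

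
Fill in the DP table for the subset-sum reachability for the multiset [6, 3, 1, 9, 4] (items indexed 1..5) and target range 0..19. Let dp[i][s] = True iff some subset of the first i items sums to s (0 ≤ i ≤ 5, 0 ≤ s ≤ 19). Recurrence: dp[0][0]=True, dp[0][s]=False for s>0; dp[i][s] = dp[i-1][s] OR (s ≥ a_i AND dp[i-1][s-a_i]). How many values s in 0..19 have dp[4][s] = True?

14

i\s   0   1   2   3   4   5   6   7   8   9  10  11  12  13  14  15  16  17  18  19
  0   T   F   F   F   F   F   F   F   F   F   F   F   F   F   F   F   F   F   F   F
  1   T   F   F   F   F   F   T   F   F   F   F   F   F   F   F   F   F   F   F   F
  2   T   F   F   T   F   F   T   F   F   T   F   F   F   F   F   F   F   F   F   F
  3   T   T   F   T   T   F   T   T   F   T   T   F   F   F   F   F   F   F   F   F
  4   T   T   F   T   T   F   T   T   F   T   T   F   T   T   F   T   T   F   T   T
  5   T   T   F   T   T   T   T   T   T   T   T   T   T   T   T   T   T   T   T   T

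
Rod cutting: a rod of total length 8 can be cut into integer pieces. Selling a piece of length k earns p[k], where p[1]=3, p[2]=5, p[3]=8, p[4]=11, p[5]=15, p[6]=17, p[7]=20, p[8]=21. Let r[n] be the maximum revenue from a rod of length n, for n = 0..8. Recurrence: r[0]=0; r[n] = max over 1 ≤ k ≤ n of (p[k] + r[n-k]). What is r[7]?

   n    0    1    2    3    4    5    6    7    8
r[n]    0    3    6    9   12   15   18   21   24

21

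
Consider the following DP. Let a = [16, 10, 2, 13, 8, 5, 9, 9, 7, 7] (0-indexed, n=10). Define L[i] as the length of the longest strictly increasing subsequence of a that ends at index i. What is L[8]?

   i    0    1    2    3    4    5    6    7    8    9
a[i]   16   10    2   13    8    5    9    9    7    7
L[i]    1    1    1    2    2    2    3    3    3    3

3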